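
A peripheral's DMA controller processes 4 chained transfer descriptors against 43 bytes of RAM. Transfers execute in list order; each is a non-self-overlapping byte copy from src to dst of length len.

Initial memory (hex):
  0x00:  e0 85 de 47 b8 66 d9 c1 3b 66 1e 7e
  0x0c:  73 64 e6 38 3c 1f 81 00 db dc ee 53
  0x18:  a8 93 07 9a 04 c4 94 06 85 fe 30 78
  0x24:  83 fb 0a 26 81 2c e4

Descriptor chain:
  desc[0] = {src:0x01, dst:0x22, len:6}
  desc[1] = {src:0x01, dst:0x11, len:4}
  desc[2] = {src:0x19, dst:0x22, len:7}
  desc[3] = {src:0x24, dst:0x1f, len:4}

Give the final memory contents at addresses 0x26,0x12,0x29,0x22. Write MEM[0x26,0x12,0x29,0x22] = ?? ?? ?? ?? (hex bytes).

MEM[0x26,0x12,0x29,0x22] = c4 de 2c 94

  after D0: wrote 6B at 0x22 = 85de47b866d9
  after D1: wrote 4B at 0x11 = 85de47b8
  after D2: wrote 7B at 0x22 = 93079a04c49406
  after D3: wrote 4B at 0x1f = 9a04c494
query mem[0x26]=0xc4, mem[0x12]=0xde, mem[0x29]=0x2c, mem[0x22]=0x94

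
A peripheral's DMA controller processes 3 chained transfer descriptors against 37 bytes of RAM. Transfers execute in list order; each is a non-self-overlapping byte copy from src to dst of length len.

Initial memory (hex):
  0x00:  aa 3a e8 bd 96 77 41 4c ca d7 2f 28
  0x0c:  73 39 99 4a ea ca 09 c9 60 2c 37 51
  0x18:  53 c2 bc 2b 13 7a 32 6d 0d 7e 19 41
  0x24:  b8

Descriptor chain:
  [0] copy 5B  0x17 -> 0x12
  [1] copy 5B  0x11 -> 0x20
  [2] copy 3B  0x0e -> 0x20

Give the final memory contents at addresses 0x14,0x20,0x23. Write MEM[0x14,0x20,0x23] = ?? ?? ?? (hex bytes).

[0] 0x17->0x12 len=5 : 51 53 c2 bc 2b
[1] 0x11->0x20 len=5 : ca 51 53 c2 bc
[2] 0x0e->0x20 len=3 : 99 4a ea
query mem[0x14]=0xc2, mem[0x20]=0x99, mem[0x23]=0xc2

MEM[0x14,0x20,0x23] = c2 99 c2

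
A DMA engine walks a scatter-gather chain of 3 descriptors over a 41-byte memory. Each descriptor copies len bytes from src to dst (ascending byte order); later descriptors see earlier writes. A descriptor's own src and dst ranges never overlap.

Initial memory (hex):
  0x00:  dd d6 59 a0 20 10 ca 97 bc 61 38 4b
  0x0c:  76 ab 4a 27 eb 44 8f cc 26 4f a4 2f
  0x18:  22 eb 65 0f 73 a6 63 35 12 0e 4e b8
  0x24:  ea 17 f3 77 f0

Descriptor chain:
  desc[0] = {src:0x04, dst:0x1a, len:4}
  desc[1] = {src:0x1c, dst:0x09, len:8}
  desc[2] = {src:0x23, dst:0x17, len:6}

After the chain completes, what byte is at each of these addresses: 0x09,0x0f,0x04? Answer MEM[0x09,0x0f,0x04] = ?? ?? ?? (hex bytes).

MEM[0x09,0x0f,0x04] = ca 4e 20

D0: mem[0x1a..0x1d] <- [20 10 ca 97]
D1: mem[0x09..0x10] <- [ca 97 63 35 12 0e 4e b8]
D2: mem[0x17..0x1c] <- [b8 ea 17 f3 77 f0]
query mem[0x09]=0xca, mem[0x0f]=0x4e, mem[0x04]=0x20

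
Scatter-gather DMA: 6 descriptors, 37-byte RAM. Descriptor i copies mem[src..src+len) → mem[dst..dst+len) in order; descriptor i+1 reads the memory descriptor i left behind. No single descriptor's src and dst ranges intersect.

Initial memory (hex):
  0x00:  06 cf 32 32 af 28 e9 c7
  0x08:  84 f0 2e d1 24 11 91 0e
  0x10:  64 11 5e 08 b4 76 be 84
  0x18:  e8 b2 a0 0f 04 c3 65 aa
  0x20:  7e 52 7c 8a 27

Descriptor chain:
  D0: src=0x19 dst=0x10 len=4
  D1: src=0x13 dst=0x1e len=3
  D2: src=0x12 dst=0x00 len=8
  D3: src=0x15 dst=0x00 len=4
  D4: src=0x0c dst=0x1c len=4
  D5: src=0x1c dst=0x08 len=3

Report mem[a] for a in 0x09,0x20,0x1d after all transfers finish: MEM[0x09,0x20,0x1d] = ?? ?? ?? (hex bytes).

D0: mem[0x10..0x13] <- [b2 a0 0f 04]
D1: mem[0x1e..0x20] <- [04 b4 76]
D2: mem[0x00..0x07] <- [0f 04 b4 76 be 84 e8 b2]
D3: mem[0x00..0x03] <- [76 be 84 e8]
D4: mem[0x1c..0x1f] <- [24 11 91 0e]
D5: mem[0x08..0x0a] <- [24 11 91]
query mem[0x09]=0x11, mem[0x20]=0x76, mem[0x1d]=0x11

MEM[0x09,0x20,0x1d] = 11 76 11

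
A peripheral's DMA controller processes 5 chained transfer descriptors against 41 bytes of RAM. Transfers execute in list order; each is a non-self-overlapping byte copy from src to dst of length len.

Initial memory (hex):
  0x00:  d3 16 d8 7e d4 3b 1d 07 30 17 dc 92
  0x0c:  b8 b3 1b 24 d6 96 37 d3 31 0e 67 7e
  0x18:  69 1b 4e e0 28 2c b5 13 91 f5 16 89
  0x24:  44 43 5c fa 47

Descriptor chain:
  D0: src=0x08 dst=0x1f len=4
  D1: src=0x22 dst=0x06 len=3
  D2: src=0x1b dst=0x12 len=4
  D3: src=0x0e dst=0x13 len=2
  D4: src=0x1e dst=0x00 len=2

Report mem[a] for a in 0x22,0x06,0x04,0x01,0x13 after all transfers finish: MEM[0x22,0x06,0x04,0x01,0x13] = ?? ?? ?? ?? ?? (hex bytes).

MEM[0x22,0x06,0x04,0x01,0x13] = 92 92 d4 30 1b

#0 dst[0x1f+4] := {0x30,0x17,0xdc,0x92}
#1 dst[0x06+3] := {0x92,0x89,0x44}
#2 dst[0x12+4] := {0xe0,0x28,0x2c,0xb5}
#3 dst[0x13+2] := {0x1b,0x24}
#4 dst[0x00+2] := {0xb5,0x30}
query mem[0x22]=0x92, mem[0x06]=0x92, mem[0x04]=0xd4, mem[0x01]=0x30, mem[0x13]=0x1b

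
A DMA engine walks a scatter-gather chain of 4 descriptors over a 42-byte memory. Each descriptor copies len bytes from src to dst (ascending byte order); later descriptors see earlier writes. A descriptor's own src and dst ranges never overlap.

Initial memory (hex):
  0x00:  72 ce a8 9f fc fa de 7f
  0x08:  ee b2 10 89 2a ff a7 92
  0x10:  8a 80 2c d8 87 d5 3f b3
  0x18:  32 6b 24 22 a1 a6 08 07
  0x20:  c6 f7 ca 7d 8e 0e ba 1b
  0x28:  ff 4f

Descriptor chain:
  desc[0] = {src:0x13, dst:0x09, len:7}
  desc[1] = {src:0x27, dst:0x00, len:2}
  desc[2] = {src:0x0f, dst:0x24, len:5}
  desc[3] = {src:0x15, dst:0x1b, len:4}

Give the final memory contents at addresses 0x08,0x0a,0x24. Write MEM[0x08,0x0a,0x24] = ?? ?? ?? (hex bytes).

MEM[0x08,0x0a,0x24] = ee 87 6b

[0] 0x13->0x09 len=7 : d8 87 d5 3f b3 32 6b
[1] 0x27->0x00 len=2 : 1b ff
[2] 0x0f->0x24 len=5 : 6b 8a 80 2c d8
[3] 0x15->0x1b len=4 : d5 3f b3 32
query mem[0x08]=0xee, mem[0x0a]=0x87, mem[0x24]=0x6b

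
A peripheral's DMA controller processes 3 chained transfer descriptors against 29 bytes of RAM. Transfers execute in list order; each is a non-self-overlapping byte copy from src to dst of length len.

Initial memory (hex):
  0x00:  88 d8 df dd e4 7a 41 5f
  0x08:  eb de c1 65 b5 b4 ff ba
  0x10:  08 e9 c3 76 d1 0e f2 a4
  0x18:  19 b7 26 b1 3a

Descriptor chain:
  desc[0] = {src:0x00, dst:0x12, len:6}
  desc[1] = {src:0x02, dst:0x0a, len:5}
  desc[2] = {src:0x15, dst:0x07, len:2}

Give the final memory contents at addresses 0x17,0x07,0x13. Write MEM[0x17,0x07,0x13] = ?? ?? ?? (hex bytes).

MEM[0x17,0x07,0x13] = 7a dd d8

  after D0: wrote 6B at 0x12 = 88d8dfdde47a
  after D1: wrote 5B at 0x0a = dfdde47a41
  after D2: wrote 2B at 0x07 = dde4
query mem[0x17]=0x7a, mem[0x07]=0xdd, mem[0x13]=0xd8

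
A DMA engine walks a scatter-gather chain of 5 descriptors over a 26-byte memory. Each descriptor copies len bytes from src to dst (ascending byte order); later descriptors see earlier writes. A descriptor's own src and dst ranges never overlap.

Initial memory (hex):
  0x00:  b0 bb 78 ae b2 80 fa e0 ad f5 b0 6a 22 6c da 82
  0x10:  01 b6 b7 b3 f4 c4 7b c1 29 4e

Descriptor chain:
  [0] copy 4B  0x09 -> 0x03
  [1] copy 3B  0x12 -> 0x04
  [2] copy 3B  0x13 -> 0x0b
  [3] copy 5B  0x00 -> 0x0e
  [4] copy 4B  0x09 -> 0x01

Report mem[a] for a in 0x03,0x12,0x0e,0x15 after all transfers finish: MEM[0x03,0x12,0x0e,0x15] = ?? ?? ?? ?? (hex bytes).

MEM[0x03,0x12,0x0e,0x15] = b3 b7 b0 c4

D0: mem[0x03..0x06] <- [f5 b0 6a 22]
D1: mem[0x04..0x06] <- [b7 b3 f4]
D2: mem[0x0b..0x0d] <- [b3 f4 c4]
D3: mem[0x0e..0x12] <- [b0 bb 78 f5 b7]
D4: mem[0x01..0x04] <- [f5 b0 b3 f4]
query mem[0x03]=0xb3, mem[0x12]=0xb7, mem[0x0e]=0xb0, mem[0x15]=0xc4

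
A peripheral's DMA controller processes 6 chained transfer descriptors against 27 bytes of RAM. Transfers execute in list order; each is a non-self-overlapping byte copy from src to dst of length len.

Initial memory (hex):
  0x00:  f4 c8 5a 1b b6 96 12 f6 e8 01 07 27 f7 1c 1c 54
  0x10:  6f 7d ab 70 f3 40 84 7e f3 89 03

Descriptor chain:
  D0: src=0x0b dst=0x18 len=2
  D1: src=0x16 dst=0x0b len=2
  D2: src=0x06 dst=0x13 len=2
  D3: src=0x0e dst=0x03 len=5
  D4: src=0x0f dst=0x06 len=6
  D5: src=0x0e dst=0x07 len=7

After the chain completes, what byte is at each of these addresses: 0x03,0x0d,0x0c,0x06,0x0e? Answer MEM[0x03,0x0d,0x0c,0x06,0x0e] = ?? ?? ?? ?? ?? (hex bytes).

  after D0: wrote 2B at 0x18 = 27f7
  after D1: wrote 2B at 0x0b = 847e
  after D2: wrote 2B at 0x13 = 12f6
  after D3: wrote 5B at 0x03 = 1c546f7dab
  after D4: wrote 6B at 0x06 = 546f7dab12f6
  after D5: wrote 7B at 0x07 = 1c546f7dab12f6
query mem[0x03]=0x1c, mem[0x0d]=0xf6, mem[0x0c]=0x12, mem[0x06]=0x54, mem[0x0e]=0x1c

MEM[0x03,0x0d,0x0c,0x06,0x0e] = 1c f6 12 54 1c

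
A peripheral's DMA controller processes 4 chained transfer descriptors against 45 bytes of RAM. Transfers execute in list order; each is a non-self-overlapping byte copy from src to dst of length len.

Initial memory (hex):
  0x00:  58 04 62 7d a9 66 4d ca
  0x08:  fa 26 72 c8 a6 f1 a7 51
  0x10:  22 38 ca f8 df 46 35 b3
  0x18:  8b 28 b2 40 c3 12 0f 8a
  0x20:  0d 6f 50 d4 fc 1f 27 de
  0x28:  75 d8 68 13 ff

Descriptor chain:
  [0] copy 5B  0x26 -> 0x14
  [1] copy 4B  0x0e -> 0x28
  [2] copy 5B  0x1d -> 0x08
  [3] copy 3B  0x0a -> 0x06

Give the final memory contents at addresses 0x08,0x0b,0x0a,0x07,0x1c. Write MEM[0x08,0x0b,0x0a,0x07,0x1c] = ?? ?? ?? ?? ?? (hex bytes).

MEM[0x08,0x0b,0x0a,0x07,0x1c] = 6f 0d 8a 0d c3

  after D0: wrote 5B at 0x14 = 27de75d868
  after D1: wrote 4B at 0x28 = a7512238
  after D2: wrote 5B at 0x08 = 120f8a0d6f
  after D3: wrote 3B at 0x06 = 8a0d6f
query mem[0x08]=0x6f, mem[0x0b]=0x0d, mem[0x0a]=0x8a, mem[0x07]=0x0d, mem[0x1c]=0xc3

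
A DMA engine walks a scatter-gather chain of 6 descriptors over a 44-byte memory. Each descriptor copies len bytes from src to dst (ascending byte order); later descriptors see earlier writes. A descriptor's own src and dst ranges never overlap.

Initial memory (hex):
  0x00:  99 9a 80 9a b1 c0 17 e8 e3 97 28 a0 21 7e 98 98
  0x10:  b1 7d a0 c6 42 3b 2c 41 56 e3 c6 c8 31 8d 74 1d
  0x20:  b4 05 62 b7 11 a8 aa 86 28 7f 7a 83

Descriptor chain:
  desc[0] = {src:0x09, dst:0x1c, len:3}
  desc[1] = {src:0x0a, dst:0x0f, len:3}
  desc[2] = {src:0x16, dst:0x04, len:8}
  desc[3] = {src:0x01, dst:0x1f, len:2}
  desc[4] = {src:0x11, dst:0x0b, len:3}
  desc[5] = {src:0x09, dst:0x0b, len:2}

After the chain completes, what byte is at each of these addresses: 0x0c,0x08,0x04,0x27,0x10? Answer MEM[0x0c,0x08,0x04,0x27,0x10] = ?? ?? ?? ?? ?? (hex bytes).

MEM[0x0c,0x08,0x04,0x27,0x10] = 97 c6 2c 86 a0

[0] 0x09->0x1c len=3 : 97 28 a0
[1] 0x0a->0x0f len=3 : 28 a0 21
[2] 0x16->0x04 len=8 : 2c 41 56 e3 c6 c8 97 28
[3] 0x01->0x1f len=2 : 9a 80
[4] 0x11->0x0b len=3 : 21 a0 c6
[5] 0x09->0x0b len=2 : c8 97
query mem[0x0c]=0x97, mem[0x08]=0xc6, mem[0x04]=0x2c, mem[0x27]=0x86, mem[0x10]=0xa0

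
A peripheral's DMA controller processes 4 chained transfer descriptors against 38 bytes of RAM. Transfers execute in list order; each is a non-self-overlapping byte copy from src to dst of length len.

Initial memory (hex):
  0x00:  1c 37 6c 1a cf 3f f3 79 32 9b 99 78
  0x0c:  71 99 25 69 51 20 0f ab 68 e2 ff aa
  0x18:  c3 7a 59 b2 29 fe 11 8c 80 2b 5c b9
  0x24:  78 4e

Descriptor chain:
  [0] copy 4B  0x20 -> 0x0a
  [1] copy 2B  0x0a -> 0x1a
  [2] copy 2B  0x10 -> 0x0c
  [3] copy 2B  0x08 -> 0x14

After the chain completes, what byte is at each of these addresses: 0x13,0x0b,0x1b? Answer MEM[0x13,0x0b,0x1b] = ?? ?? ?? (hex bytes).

D0: mem[0x0a..0x0d] <- [80 2b 5c b9]
D1: mem[0x1a..0x1b] <- [80 2b]
D2: mem[0x0c..0x0d] <- [51 20]
D3: mem[0x14..0x15] <- [32 9b]
query mem[0x13]=0xab, mem[0x0b]=0x2b, mem[0x1b]=0x2b

MEM[0x13,0x0b,0x1b] = ab 2b 2b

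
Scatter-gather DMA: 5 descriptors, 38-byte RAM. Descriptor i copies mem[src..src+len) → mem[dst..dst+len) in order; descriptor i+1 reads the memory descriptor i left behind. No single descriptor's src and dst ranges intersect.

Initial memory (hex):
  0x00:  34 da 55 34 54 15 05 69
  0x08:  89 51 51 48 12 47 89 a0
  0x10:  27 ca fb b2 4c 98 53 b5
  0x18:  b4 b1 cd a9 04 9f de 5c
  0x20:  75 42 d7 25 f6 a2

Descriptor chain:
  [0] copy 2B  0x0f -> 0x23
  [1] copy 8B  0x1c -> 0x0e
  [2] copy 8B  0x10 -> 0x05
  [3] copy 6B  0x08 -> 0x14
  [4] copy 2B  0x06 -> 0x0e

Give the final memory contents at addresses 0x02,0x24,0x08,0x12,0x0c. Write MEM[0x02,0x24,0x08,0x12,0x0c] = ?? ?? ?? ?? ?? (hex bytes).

MEM[0x02,0x24,0x08,0x12,0x0c] = 55 27 42 75 b5

#0 dst[0x23+2] := {0xa0,0x27}
#1 dst[0x0e+8] := {0x04,0x9f,0xde,0x5c,0x75,0x42,0xd7,0xa0}
#2 dst[0x05+8] := {0xde,0x5c,0x75,0x42,0xd7,0xa0,0x53,0xb5}
#3 dst[0x14+6] := {0x42,0xd7,0xa0,0x53,0xb5,0x47}
#4 dst[0x0e+2] := {0x5c,0x75}
query mem[0x02]=0x55, mem[0x24]=0x27, mem[0x08]=0x42, mem[0x12]=0x75, mem[0x0c]=0xb5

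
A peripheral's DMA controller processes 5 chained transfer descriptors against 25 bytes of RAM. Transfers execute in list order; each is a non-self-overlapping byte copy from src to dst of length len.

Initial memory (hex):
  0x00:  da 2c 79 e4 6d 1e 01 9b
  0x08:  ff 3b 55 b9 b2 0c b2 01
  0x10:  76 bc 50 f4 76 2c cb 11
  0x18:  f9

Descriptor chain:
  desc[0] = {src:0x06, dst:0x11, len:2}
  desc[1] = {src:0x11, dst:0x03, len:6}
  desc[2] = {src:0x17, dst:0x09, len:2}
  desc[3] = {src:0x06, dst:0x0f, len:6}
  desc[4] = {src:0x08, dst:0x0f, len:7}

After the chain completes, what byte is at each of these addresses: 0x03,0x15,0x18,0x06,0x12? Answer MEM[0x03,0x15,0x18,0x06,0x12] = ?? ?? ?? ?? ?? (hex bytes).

MEM[0x03,0x15,0x18,0x06,0x12] = 01 b2 f9 76 b9

#0 dst[0x11+2] := {0x01,0x9b}
#1 dst[0x03+6] := {0x01,0x9b,0xf4,0x76,0x2c,0xcb}
#2 dst[0x09+2] := {0x11,0xf9}
#3 dst[0x0f+6] := {0x76,0x2c,0xcb,0x11,0xf9,0xb9}
#4 dst[0x0f+7] := {0xcb,0x11,0xf9,0xb9,0xb2,0x0c,0xb2}
query mem[0x03]=0x01, mem[0x15]=0xb2, mem[0x18]=0xf9, mem[0x06]=0x76, mem[0x12]=0xb9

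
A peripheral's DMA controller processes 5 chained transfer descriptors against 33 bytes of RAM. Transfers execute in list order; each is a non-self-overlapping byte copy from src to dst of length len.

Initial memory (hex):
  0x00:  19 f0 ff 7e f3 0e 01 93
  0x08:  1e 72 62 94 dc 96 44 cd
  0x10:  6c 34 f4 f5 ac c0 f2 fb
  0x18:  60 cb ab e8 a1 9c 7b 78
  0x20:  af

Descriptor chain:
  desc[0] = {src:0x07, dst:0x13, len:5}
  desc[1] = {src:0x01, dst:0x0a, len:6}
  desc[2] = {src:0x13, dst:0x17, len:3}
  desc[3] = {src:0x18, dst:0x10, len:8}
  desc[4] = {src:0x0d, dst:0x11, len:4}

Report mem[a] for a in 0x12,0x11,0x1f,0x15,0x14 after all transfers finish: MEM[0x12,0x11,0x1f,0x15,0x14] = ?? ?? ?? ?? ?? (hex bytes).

MEM[0x12,0x11,0x1f,0x15,0x14] = 0e f3 78 9c 1e

[0] 0x07->0x13 len=5 : 93 1e 72 62 94
[1] 0x01->0x0a len=6 : f0 ff 7e f3 0e 01
[2] 0x13->0x17 len=3 : 93 1e 72
[3] 0x18->0x10 len=8 : 1e 72 ab e8 a1 9c 7b 78
[4] 0x0d->0x11 len=4 : f3 0e 01 1e
query mem[0x12]=0x0e, mem[0x11]=0xf3, mem[0x1f]=0x78, mem[0x15]=0x9c, mem[0x14]=0x1e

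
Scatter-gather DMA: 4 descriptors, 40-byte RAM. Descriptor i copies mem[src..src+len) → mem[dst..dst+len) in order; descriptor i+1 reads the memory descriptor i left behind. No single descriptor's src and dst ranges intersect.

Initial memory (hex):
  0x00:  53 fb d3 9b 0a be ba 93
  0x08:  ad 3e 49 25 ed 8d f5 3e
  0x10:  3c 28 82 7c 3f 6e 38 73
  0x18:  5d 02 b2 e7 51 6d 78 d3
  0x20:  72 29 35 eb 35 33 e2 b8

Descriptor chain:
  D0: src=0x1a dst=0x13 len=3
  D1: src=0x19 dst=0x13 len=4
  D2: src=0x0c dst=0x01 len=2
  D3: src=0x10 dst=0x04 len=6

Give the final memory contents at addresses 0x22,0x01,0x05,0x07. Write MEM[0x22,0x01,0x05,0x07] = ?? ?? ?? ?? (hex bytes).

#0 dst[0x13+3] := {0xb2,0xe7,0x51}
#1 dst[0x13+4] := {0x02,0xb2,0xe7,0x51}
#2 dst[0x01+2] := {0xed,0x8d}
#3 dst[0x04+6] := {0x3c,0x28,0x82,0x02,0xb2,0xe7}
query mem[0x22]=0x35, mem[0x01]=0xed, mem[0x05]=0x28, mem[0x07]=0x02

MEM[0x22,0x01,0x05,0x07] = 35 ed 28 02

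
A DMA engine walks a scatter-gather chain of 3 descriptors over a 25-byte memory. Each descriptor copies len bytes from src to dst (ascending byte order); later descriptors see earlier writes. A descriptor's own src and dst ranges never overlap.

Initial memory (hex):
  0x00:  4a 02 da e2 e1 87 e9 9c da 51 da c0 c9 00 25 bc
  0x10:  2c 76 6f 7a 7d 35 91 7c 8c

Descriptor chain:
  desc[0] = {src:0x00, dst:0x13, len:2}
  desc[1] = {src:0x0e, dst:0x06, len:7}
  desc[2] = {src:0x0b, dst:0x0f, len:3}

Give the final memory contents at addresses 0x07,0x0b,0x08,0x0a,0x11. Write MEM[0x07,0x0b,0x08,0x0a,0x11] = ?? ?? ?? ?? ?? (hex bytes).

D0: mem[0x13..0x14] <- [4a 02]
D1: mem[0x06..0x0c] <- [25 bc 2c 76 6f 4a 02]
D2: mem[0x0f..0x11] <- [4a 02 00]
query mem[0x07]=0xbc, mem[0x0b]=0x4a, mem[0x08]=0x2c, mem[0x0a]=0x6f, mem[0x11]=0x00

MEM[0x07,0x0b,0x08,0x0a,0x11] = bc 4a 2c 6f 00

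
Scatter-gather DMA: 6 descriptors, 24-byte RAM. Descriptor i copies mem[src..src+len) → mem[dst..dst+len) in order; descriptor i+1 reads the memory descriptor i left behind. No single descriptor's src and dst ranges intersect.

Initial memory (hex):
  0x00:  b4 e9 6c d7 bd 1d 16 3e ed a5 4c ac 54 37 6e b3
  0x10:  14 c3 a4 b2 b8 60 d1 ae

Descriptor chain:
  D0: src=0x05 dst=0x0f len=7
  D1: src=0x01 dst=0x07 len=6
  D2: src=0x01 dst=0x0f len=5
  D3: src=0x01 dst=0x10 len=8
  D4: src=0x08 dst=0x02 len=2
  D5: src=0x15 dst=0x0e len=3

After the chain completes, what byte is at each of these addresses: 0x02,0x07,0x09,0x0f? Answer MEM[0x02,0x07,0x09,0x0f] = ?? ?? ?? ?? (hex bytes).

MEM[0x02,0x07,0x09,0x0f] = 6c e9 d7 e9

D0: mem[0x0f..0x15] <- [1d 16 3e ed a5 4c ac]
D1: mem[0x07..0x0c] <- [e9 6c d7 bd 1d 16]
D2: mem[0x0f..0x13] <- [e9 6c d7 bd 1d]
D3: mem[0x10..0x17] <- [e9 6c d7 bd 1d 16 e9 6c]
D4: mem[0x02..0x03] <- [6c d7]
D5: mem[0x0e..0x10] <- [16 e9 6c]
query mem[0x02]=0x6c, mem[0x07]=0xe9, mem[0x09]=0xd7, mem[0x0f]=0xe9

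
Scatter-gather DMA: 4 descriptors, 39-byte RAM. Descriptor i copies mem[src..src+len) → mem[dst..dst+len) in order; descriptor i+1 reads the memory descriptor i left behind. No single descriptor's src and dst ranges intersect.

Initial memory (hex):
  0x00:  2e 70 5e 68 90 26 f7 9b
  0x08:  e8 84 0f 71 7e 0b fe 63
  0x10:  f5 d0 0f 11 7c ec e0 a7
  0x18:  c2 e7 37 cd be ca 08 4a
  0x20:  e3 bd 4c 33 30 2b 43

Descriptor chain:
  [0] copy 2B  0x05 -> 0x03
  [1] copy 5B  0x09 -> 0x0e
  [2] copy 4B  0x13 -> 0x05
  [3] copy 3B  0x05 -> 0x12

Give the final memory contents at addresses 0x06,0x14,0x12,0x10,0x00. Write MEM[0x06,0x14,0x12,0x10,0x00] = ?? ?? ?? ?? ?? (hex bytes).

  after D0: wrote 2B at 0x03 = 26f7
  after D1: wrote 5B at 0x0e = 840f717e0b
  after D2: wrote 4B at 0x05 = 117cece0
  after D3: wrote 3B at 0x12 = 117cec
query mem[0x06]=0x7c, mem[0x14]=0xec, mem[0x12]=0x11, mem[0x10]=0x71, mem[0x00]=0x2e

MEM[0x06,0x14,0x12,0x10,0x00] = 7c ec 11 71 2e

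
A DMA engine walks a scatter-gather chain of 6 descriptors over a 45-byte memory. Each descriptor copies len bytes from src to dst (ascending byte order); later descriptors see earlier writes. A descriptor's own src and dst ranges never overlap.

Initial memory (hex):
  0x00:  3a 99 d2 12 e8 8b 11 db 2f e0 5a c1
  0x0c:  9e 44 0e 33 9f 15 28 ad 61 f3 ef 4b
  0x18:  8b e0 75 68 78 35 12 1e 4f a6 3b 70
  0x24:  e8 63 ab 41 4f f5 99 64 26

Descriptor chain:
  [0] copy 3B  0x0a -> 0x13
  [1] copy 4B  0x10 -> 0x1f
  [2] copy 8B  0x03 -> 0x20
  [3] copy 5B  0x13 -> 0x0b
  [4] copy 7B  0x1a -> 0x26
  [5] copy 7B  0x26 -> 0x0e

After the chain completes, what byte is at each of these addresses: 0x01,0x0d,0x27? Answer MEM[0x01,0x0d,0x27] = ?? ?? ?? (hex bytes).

  after D0: wrote 3B at 0x13 = 5ac19e
  after D1: wrote 4B at 0x1f = 9f15285a
  after D2: wrote 8B at 0x20 = 12e88b11db2fe05a
  after D3: wrote 5B at 0x0b = 5ac19eef4b
  after D4: wrote 7B at 0x26 = 75687835129f12
  after D5: wrote 7B at 0x0e = 75687835129f12
query mem[0x01]=0x99, mem[0x0d]=0x9e, mem[0x27]=0x68

MEM[0x01,0x0d,0x27] = 99 9e 68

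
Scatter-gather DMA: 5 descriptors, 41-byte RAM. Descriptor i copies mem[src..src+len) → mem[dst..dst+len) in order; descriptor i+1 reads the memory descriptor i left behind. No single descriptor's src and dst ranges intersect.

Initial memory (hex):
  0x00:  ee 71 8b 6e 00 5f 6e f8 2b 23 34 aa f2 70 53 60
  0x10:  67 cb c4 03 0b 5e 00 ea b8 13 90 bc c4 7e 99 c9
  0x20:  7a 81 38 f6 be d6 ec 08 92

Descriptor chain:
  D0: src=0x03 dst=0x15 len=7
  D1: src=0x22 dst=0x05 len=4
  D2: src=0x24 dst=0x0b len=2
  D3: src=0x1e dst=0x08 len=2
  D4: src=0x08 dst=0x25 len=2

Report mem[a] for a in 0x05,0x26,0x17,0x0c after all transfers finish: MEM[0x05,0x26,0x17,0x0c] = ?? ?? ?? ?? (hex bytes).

D0: mem[0x15..0x1b] <- [6e 00 5f 6e f8 2b 23]
D1: mem[0x05..0x08] <- [38 f6 be d6]
D2: mem[0x0b..0x0c] <- [be d6]
D3: mem[0x08..0x09] <- [99 c9]
D4: mem[0x25..0x26] <- [99 c9]
query mem[0x05]=0x38, mem[0x26]=0xc9, mem[0x17]=0x5f, mem[0x0c]=0xd6

MEM[0x05,0x26,0x17,0x0c] = 38 c9 5f d6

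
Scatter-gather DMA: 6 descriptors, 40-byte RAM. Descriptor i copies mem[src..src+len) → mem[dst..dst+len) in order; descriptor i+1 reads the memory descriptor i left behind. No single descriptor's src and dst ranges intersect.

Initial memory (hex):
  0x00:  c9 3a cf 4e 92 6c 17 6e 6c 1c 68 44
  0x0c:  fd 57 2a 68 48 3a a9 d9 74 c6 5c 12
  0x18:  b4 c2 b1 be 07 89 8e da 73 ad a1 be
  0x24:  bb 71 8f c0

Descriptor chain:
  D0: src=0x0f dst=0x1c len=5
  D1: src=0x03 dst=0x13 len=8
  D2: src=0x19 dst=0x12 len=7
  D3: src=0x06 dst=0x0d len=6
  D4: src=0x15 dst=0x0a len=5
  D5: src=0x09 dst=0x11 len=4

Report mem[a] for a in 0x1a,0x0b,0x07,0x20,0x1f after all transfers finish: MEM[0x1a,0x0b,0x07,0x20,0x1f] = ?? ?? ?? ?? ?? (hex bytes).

#0 dst[0x1c+5] := {0x68,0x48,0x3a,0xa9,0xd9}
#1 dst[0x13+8] := {0x4e,0x92,0x6c,0x17,0x6e,0x6c,0x1c,0x68}
#2 dst[0x12+7] := {0x1c,0x68,0xbe,0x68,0x48,0x3a,0xa9}
#3 dst[0x0d+6] := {0x17,0x6e,0x6c,0x1c,0x68,0x44}
#4 dst[0x0a+5] := {0x68,0x48,0x3a,0xa9,0x1c}
#5 dst[0x11+4] := {0x1c,0x68,0x48,0x3a}
query mem[0x1a]=0x68, mem[0x0b]=0x48, mem[0x07]=0x6e, mem[0x20]=0xd9, mem[0x1f]=0xa9

MEM[0x1a,0x0b,0x07,0x20,0x1f] = 68 48 6e d9 a9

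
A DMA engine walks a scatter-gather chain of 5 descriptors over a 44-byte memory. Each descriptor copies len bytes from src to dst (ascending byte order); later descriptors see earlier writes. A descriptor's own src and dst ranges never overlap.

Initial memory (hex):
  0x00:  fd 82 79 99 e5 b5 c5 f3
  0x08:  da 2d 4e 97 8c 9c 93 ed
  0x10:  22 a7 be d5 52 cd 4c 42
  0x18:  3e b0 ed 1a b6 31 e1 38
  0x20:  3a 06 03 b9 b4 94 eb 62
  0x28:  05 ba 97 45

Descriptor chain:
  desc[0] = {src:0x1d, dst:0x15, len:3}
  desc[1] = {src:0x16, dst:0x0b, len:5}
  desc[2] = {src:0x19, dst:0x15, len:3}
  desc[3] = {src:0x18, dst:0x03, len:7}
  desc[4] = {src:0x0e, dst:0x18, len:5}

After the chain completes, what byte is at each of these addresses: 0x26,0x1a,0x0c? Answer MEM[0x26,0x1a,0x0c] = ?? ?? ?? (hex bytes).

D0: mem[0x15..0x17] <- [31 e1 38]
D1: mem[0x0b..0x0f] <- [e1 38 3e b0 ed]
D2: mem[0x15..0x17] <- [b0 ed 1a]
D3: mem[0x03..0x09] <- [3e b0 ed 1a b6 31 e1]
D4: mem[0x18..0x1c] <- [b0 ed 22 a7 be]
query mem[0x26]=0xeb, mem[0x1a]=0x22, mem[0x0c]=0x38

MEM[0x26,0x1a,0x0c] = eb 22 38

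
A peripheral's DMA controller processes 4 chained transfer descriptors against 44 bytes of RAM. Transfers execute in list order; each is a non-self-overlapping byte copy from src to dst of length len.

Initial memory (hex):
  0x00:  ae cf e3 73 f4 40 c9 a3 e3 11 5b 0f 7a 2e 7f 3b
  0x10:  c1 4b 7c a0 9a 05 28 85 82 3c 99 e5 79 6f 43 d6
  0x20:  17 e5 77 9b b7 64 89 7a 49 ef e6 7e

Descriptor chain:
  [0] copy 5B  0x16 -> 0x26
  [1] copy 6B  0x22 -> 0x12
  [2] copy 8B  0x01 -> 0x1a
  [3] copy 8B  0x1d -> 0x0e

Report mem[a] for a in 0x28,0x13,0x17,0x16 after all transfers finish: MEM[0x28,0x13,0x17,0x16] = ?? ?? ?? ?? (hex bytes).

MEM[0x28,0x13,0x17,0x16] = 82 77 85 28

#0 dst[0x26+5] := {0x28,0x85,0x82,0x3c,0x99}
#1 dst[0x12+6] := {0x77,0x9b,0xb7,0x64,0x28,0x85}
#2 dst[0x1a+8] := {0xcf,0xe3,0x73,0xf4,0x40,0xc9,0xa3,0xe3}
#3 dst[0x0e+8] := {0xf4,0x40,0xc9,0xa3,0xe3,0x77,0x9b,0xb7}
query mem[0x28]=0x82, mem[0x13]=0x77, mem[0x17]=0x85, mem[0x16]=0x28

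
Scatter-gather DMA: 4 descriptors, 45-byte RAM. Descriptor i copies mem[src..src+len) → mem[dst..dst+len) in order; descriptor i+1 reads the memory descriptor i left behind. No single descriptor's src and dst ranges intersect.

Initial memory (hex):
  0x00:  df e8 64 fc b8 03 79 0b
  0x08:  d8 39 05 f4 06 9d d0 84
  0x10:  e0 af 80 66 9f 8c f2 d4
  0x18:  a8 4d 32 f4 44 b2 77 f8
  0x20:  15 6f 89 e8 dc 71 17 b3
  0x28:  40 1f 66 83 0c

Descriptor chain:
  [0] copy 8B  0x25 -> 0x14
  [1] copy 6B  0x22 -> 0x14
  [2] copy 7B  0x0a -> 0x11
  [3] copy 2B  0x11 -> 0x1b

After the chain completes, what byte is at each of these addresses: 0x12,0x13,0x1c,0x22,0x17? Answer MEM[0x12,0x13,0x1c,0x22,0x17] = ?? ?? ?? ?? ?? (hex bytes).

MEM[0x12,0x13,0x1c,0x22,0x17] = f4 06 f4 89 e0

  after D0: wrote 8B at 0x14 = 7117b3401f66830c
  after D1: wrote 6B at 0x14 = 89e8dc7117b3
  after D2: wrote 7B at 0x11 = 05f4069dd084e0
  after D3: wrote 2B at 0x1b = 05f4
query mem[0x12]=0xf4, mem[0x13]=0x06, mem[0x1c]=0xf4, mem[0x22]=0x89, mem[0x17]=0xe0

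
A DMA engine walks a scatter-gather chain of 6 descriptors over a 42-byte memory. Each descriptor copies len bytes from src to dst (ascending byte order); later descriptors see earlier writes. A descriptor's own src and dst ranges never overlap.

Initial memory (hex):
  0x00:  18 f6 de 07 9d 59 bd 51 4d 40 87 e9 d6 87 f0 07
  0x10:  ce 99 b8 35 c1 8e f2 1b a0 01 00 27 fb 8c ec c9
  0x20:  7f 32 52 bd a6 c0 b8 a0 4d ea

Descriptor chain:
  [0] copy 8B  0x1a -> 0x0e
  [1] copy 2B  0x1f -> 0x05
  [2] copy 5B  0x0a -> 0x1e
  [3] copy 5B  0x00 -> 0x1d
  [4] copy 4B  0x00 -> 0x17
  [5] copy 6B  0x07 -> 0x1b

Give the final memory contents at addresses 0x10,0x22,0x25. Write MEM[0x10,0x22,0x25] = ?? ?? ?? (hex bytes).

MEM[0x10,0x22,0x25] = fb 00 c0

#0 dst[0x0e+8] := {0x00,0x27,0xfb,0x8c,0xec,0xc9,0x7f,0x32}
#1 dst[0x05+2] := {0xc9,0x7f}
#2 dst[0x1e+5] := {0x87,0xe9,0xd6,0x87,0x00}
#3 dst[0x1d+5] := {0x18,0xf6,0xde,0x07,0x9d}
#4 dst[0x17+4] := {0x18,0xf6,0xde,0x07}
#5 dst[0x1b+6] := {0x51,0x4d,0x40,0x87,0xe9,0xd6}
query mem[0x10]=0xfb, mem[0x22]=0x00, mem[0x25]=0xc0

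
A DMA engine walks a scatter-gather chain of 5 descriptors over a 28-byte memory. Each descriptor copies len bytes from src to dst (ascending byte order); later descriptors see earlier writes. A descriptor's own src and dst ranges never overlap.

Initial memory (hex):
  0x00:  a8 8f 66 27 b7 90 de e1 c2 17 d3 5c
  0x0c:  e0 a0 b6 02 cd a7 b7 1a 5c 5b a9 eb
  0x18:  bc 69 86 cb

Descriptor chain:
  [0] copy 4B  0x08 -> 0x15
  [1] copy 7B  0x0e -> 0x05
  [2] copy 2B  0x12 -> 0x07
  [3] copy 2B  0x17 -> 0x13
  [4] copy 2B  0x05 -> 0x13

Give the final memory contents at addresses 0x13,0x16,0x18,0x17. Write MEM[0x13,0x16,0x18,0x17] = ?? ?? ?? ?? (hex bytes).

#0 dst[0x15+4] := {0xc2,0x17,0xd3,0x5c}
#1 dst[0x05+7] := {0xb6,0x02,0xcd,0xa7,0xb7,0x1a,0x5c}
#2 dst[0x07+2] := {0xb7,0x1a}
#3 dst[0x13+2] := {0xd3,0x5c}
#4 dst[0x13+2] := {0xb6,0x02}
query mem[0x13]=0xb6, mem[0x16]=0x17, mem[0x18]=0x5c, mem[0x17]=0xd3

MEM[0x13,0x16,0x18,0x17] = b6 17 5c d3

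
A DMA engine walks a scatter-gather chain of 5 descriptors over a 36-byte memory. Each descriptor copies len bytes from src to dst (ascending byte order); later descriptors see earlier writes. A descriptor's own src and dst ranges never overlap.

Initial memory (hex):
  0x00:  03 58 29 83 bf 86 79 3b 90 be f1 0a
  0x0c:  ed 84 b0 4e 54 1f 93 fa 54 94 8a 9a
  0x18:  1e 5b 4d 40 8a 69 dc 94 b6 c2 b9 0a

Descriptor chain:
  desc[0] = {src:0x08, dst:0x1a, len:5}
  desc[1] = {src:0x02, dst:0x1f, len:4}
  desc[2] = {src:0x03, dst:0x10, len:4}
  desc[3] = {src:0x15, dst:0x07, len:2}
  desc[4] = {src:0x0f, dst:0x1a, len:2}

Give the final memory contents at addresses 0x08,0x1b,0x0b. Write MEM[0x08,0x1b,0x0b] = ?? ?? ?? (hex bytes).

MEM[0x08,0x1b,0x0b] = 8a 83 0a

#0 dst[0x1a+5] := {0x90,0xbe,0xf1,0x0a,0xed}
#1 dst[0x1f+4] := {0x29,0x83,0xbf,0x86}
#2 dst[0x10+4] := {0x83,0xbf,0x86,0x79}
#3 dst[0x07+2] := {0x94,0x8a}
#4 dst[0x1a+2] := {0x4e,0x83}
query mem[0x08]=0x8a, mem[0x1b]=0x83, mem[0x0b]=0x0a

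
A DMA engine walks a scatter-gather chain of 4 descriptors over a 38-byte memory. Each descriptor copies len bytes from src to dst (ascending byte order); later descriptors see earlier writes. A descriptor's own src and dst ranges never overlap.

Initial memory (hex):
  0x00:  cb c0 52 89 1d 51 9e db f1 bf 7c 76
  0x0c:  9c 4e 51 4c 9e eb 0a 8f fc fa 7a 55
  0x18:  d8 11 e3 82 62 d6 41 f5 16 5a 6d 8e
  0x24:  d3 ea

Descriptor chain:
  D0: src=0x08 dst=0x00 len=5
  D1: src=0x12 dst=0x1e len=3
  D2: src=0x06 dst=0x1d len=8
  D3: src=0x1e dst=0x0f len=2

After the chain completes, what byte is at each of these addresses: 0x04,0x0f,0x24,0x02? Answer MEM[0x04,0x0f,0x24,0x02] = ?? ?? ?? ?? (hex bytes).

[0] 0x08->0x00 len=5 : f1 bf 7c 76 9c
[1] 0x12->0x1e len=3 : 0a 8f fc
[2] 0x06->0x1d len=8 : 9e db f1 bf 7c 76 9c 4e
[3] 0x1e->0x0f len=2 : db f1
query mem[0x04]=0x9c, mem[0x0f]=0xdb, mem[0x24]=0x4e, mem[0x02]=0x7c

MEM[0x04,0x0f,0x24,0x02] = 9c db 4e 7c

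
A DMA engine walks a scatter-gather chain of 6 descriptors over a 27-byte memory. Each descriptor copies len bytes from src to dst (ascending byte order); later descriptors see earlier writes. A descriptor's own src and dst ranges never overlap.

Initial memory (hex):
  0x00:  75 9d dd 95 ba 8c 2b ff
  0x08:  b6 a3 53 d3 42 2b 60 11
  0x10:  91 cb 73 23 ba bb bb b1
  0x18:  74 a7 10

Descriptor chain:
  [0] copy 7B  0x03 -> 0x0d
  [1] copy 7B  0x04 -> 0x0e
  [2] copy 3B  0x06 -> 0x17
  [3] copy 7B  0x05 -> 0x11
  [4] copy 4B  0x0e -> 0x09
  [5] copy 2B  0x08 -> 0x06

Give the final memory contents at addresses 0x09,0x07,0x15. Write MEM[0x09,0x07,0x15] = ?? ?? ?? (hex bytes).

[0] 0x03->0x0d len=7 : 95 ba 8c 2b ff b6 a3
[1] 0x04->0x0e len=7 : ba 8c 2b ff b6 a3 53
[2] 0x06->0x17 len=3 : 2b ff b6
[3] 0x05->0x11 len=7 : 8c 2b ff b6 a3 53 d3
[4] 0x0e->0x09 len=4 : ba 8c 2b 8c
[5] 0x08->0x06 len=2 : b6 ba
query mem[0x09]=0xba, mem[0x07]=0xba, mem[0x15]=0xa3

MEM[0x09,0x07,0x15] = ba ba a3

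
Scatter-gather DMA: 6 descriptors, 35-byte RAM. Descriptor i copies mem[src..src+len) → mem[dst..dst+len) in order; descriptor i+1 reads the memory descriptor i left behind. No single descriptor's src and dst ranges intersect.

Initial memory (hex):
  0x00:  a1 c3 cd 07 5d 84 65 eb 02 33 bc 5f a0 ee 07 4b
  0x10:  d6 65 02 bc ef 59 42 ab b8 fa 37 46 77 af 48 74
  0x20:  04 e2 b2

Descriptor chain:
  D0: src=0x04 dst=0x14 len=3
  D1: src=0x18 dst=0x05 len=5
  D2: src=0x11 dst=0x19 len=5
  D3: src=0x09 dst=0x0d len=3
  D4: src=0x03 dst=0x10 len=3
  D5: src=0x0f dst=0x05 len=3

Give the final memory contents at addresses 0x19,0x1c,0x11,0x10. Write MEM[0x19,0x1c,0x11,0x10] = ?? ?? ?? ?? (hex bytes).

  after D0: wrote 3B at 0x14 = 5d8465
  after D1: wrote 5B at 0x05 = b8fa374677
  after D2: wrote 5B at 0x19 = 6502bc5d84
  after D3: wrote 3B at 0x0d = 77bc5f
  after D4: wrote 3B at 0x10 = 075db8
  after D5: wrote 3B at 0x05 = 5f075d
query mem[0x19]=0x65, mem[0x1c]=0x5d, mem[0x11]=0x5d, mem[0x10]=0x07

MEM[0x19,0x1c,0x11,0x10] = 65 5d 5d 07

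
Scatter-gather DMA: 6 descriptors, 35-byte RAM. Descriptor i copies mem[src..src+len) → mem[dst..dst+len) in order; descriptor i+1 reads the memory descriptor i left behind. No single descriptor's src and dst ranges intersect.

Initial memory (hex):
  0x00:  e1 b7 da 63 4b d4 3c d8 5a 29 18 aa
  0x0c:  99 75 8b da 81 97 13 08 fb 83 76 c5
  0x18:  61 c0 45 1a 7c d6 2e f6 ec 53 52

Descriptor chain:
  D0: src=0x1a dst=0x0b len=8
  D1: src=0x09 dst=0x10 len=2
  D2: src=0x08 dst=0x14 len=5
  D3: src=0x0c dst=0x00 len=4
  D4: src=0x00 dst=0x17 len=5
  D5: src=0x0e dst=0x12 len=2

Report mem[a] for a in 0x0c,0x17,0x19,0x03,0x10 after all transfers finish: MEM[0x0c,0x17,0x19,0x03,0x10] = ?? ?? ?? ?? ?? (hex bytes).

  after D0: wrote 8B at 0x0b = 451a7cd62ef6ec53
  after D1: wrote 2B at 0x10 = 2918
  after D2: wrote 5B at 0x14 = 5a2918451a
  after D3: wrote 4B at 0x00 = 1a7cd62e
  after D4: wrote 5B at 0x17 = 1a7cd62e4b
  after D5: wrote 2B at 0x12 = d62e
query mem[0x0c]=0x1a, mem[0x17]=0x1a, mem[0x19]=0xd6, mem[0x03]=0x2e, mem[0x10]=0x29

MEM[0x0c,0x17,0x19,0x03,0x10] = 1a 1a d6 2e 29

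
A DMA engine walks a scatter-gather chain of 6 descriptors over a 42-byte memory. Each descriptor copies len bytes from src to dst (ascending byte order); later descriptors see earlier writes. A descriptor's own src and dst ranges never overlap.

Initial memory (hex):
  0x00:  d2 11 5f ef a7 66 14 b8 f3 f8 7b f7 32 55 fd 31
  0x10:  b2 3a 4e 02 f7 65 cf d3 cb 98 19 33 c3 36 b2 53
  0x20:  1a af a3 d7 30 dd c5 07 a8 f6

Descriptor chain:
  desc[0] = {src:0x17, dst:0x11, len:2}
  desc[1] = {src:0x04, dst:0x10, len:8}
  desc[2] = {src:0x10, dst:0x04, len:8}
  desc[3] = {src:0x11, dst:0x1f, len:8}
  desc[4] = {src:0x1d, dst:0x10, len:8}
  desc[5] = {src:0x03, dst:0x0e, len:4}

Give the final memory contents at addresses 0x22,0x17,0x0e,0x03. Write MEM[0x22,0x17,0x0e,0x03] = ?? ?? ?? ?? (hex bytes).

MEM[0x22,0x17,0x0e,0x03] = f3 7b ef ef

D0: mem[0x11..0x12] <- [d3 cb]
D1: mem[0x10..0x17] <- [a7 66 14 b8 f3 f8 7b f7]
D2: mem[0x04..0x0b] <- [a7 66 14 b8 f3 f8 7b f7]
D3: mem[0x1f..0x26] <- [66 14 b8 f3 f8 7b f7 cb]
D4: mem[0x10..0x17] <- [36 b2 66 14 b8 f3 f8 7b]
D5: mem[0x0e..0x11] <- [ef a7 66 14]
query mem[0x22]=0xf3, mem[0x17]=0x7b, mem[0x0e]=0xef, mem[0x03]=0xef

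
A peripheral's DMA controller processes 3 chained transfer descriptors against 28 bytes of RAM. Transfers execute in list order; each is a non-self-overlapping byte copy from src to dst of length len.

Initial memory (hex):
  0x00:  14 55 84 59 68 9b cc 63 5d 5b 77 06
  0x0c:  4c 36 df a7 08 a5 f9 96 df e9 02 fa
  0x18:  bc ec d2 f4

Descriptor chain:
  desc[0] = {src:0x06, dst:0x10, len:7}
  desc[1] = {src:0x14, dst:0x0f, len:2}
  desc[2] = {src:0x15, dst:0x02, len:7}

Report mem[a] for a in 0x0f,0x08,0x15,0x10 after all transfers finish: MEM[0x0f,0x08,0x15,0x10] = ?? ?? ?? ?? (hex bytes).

[0] 0x06->0x10 len=7 : cc 63 5d 5b 77 06 4c
[1] 0x14->0x0f len=2 : 77 06
[2] 0x15->0x02 len=7 : 06 4c fa bc ec d2 f4
query mem[0x0f]=0x77, mem[0x08]=0xf4, mem[0x15]=0x06, mem[0x10]=0x06

MEM[0x0f,0x08,0x15,0x10] = 77 f4 06 06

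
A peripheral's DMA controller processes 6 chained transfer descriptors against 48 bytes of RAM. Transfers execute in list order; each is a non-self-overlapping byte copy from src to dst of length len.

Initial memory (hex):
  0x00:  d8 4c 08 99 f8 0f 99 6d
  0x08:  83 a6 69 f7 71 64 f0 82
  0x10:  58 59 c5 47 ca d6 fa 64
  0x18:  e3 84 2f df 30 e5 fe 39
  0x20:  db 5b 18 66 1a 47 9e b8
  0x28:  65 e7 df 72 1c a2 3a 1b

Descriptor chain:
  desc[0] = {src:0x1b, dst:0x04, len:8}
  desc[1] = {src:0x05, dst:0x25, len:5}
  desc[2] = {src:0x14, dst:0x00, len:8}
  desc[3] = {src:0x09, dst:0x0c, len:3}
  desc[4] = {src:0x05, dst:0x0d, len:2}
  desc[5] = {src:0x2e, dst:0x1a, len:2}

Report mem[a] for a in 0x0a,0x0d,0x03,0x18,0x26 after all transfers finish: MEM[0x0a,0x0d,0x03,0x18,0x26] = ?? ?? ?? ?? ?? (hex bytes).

MEM[0x0a,0x0d,0x03,0x18,0x26] = 5b 84 64 e3 e5

D0: mem[0x04..0x0b] <- [df 30 e5 fe 39 db 5b 18]
D1: mem[0x25..0x29] <- [30 e5 fe 39 db]
D2: mem[0x00..0x07] <- [ca d6 fa 64 e3 84 2f df]
D3: mem[0x0c..0x0e] <- [db 5b 18]
D4: mem[0x0d..0x0e] <- [84 2f]
D5: mem[0x1a..0x1b] <- [3a 1b]
query mem[0x0a]=0x5b, mem[0x0d]=0x84, mem[0x03]=0x64, mem[0x18]=0xe3, mem[0x26]=0xe5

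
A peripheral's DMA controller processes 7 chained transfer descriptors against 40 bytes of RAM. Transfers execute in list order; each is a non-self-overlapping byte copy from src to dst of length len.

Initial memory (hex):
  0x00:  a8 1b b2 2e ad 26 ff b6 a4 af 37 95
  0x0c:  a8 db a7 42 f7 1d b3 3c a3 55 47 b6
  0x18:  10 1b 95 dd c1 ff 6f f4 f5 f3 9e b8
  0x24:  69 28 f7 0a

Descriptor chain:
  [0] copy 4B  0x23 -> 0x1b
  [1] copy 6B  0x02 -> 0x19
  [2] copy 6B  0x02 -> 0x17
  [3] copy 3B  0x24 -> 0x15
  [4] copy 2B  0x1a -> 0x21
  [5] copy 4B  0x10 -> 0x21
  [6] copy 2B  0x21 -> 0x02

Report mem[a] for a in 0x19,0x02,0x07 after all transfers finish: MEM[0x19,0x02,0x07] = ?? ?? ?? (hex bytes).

MEM[0x19,0x02,0x07] = ad f7 b6

[0] 0x23->0x1b len=4 : b8 69 28 f7
[1] 0x02->0x19 len=6 : b2 2e ad 26 ff b6
[2] 0x02->0x17 len=6 : b2 2e ad 26 ff b6
[3] 0x24->0x15 len=3 : 69 28 f7
[4] 0x1a->0x21 len=2 : 26 ff
[5] 0x10->0x21 len=4 : f7 1d b3 3c
[6] 0x21->0x02 len=2 : f7 1d
query mem[0x19]=0xad, mem[0x02]=0xf7, mem[0x07]=0xb6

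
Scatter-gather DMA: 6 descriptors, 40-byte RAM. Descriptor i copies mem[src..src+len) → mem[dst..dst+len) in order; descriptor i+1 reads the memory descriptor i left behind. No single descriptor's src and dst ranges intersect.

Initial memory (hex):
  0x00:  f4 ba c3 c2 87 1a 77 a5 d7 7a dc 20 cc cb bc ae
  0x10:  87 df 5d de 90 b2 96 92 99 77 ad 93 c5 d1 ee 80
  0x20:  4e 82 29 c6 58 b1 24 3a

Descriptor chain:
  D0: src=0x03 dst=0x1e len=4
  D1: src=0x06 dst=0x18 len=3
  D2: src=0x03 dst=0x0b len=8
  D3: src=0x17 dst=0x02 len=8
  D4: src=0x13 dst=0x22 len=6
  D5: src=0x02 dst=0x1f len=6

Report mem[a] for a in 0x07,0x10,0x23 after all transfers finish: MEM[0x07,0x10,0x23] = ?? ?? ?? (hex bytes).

MEM[0x07,0x10,0x23] = c5 d7 93

#0 dst[0x1e+4] := {0xc2,0x87,0x1a,0x77}
#1 dst[0x18+3] := {0x77,0xa5,0xd7}
#2 dst[0x0b+8] := {0xc2,0x87,0x1a,0x77,0xa5,0xd7,0x7a,0xdc}
#3 dst[0x02+8] := {0x92,0x77,0xa5,0xd7,0x93,0xc5,0xd1,0xc2}
#4 dst[0x22+6] := {0xde,0x90,0xb2,0x96,0x92,0x77}
#5 dst[0x1f+6] := {0x92,0x77,0xa5,0xd7,0x93,0xc5}
query mem[0x07]=0xc5, mem[0x10]=0xd7, mem[0x23]=0x93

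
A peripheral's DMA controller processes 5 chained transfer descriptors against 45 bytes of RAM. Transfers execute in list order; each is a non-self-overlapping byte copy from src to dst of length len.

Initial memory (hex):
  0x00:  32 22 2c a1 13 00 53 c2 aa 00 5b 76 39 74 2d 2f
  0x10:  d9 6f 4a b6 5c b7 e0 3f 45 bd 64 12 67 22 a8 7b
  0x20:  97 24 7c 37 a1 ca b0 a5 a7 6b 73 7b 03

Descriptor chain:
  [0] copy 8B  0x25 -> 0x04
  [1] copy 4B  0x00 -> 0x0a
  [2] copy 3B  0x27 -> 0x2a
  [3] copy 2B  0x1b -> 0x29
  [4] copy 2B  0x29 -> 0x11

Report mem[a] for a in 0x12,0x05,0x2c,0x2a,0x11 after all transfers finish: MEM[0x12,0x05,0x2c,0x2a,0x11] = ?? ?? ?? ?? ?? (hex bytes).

MEM[0x12,0x05,0x2c,0x2a,0x11] = 67 b0 6b 67 12

#0 dst[0x04+8] := {0xca,0xb0,0xa5,0xa7,0x6b,0x73,0x7b,0x03}
#1 dst[0x0a+4] := {0x32,0x22,0x2c,0xa1}
#2 dst[0x2a+3] := {0xa5,0xa7,0x6b}
#3 dst[0x29+2] := {0x12,0x67}
#4 dst[0x11+2] := {0x12,0x67}
query mem[0x12]=0x67, mem[0x05]=0xb0, mem[0x2c]=0x6b, mem[0x2a]=0x67, mem[0x11]=0x12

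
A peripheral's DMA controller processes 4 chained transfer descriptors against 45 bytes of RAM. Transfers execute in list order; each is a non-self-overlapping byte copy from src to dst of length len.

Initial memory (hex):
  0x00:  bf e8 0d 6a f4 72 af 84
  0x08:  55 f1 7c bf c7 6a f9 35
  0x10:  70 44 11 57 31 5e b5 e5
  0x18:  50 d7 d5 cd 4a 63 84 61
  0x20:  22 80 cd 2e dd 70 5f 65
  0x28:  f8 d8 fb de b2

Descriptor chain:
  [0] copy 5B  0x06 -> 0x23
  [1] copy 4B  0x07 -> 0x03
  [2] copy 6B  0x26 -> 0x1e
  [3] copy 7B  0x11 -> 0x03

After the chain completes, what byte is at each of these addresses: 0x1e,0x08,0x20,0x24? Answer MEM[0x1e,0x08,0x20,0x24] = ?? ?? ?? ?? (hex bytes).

D0: mem[0x23..0x27] <- [af 84 55 f1 7c]
D1: mem[0x03..0x06] <- [84 55 f1 7c]
D2: mem[0x1e..0x23] <- [f1 7c f8 d8 fb de]
D3: mem[0x03..0x09] <- [44 11 57 31 5e b5 e5]
query mem[0x1e]=0xf1, mem[0x08]=0xb5, mem[0x20]=0xf8, mem[0x24]=0x84

MEM[0x1e,0x08,0x20,0x24] = f1 b5 f8 84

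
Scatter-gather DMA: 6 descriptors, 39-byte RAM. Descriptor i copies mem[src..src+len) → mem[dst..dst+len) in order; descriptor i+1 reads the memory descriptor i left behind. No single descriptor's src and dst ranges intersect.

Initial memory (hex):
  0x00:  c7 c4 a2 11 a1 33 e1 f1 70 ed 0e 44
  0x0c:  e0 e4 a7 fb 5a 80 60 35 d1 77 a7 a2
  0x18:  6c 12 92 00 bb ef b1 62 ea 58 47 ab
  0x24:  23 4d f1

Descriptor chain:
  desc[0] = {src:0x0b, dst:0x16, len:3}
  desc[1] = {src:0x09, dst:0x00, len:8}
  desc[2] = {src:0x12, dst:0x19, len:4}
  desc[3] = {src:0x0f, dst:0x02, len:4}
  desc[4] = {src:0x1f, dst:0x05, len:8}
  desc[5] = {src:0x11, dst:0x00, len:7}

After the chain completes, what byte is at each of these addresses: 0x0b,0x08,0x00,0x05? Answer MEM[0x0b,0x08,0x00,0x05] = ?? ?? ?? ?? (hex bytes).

  after D0: wrote 3B at 0x16 = 44e0e4
  after D1: wrote 8B at 0x00 = ed0e44e0e4a7fb5a
  after D2: wrote 4B at 0x19 = 6035d177
  after D3: wrote 4B at 0x02 = fb5a8060
  after D4: wrote 8B at 0x05 = 62ea5847ab234df1
  after D5: wrote 7B at 0x00 = 806035d17744e0
query mem[0x0b]=0x4d, mem[0x08]=0x47, mem[0x00]=0x80, mem[0x05]=0x44

MEM[0x0b,0x08,0x00,0x05] = 4d 47 80 44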